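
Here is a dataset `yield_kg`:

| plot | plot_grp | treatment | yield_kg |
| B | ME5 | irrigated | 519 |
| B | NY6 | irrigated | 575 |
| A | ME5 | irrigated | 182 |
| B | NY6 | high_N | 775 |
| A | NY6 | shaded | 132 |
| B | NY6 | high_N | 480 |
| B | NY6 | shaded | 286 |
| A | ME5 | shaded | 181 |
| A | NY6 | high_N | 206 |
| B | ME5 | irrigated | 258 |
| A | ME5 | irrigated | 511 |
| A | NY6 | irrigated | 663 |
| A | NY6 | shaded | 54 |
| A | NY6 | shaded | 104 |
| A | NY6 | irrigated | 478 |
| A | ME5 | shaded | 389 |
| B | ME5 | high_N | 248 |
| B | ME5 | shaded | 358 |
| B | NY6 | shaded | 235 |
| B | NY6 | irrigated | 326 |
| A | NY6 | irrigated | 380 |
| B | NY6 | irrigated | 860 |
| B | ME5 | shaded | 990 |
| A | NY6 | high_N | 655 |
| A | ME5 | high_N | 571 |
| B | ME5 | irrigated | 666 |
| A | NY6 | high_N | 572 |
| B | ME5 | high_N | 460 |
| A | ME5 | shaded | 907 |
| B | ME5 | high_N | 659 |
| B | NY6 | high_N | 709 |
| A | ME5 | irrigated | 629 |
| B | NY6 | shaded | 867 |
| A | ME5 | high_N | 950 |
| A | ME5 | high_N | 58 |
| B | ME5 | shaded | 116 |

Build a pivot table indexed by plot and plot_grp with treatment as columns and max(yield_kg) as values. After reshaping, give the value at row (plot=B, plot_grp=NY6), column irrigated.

Rows with plot=B, plot_grp=NY6 and treatment=irrigated: yield_kg values are 575, 326, 860.
max(575, 326, 860) = 860.

860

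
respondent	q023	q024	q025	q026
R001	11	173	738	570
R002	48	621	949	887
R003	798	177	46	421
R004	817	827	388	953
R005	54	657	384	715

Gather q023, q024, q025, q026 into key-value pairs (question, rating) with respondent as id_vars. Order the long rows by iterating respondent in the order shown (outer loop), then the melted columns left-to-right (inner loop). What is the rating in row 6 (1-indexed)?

20 rows total (5 × 4). Row 6: index ⌊(6-1)/4⌋ = 1 into respondent → R002; (6-1) mod 4 = 1 into the melted columns → q024.
So row 6 is (R002, q024, 621); rating = 621.

621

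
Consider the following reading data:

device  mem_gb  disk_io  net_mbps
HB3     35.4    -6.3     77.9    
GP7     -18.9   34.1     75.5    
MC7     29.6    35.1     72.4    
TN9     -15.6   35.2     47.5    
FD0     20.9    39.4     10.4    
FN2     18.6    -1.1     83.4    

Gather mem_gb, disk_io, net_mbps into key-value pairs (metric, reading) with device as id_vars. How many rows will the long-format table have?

18

6 device values × 3 melted columns = 18 rows.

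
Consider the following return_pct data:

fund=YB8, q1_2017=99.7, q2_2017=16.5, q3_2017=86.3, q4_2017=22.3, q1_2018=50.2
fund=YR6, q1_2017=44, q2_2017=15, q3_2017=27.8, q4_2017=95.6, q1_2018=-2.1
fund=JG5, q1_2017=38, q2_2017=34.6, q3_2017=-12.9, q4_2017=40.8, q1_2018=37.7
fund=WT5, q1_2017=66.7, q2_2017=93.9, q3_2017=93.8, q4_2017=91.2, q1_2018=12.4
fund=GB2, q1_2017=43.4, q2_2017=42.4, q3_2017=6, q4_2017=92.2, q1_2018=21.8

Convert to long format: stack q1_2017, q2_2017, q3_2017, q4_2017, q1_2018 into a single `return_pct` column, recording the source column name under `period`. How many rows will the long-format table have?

5 fund values × 5 melted columns = 25 rows.

25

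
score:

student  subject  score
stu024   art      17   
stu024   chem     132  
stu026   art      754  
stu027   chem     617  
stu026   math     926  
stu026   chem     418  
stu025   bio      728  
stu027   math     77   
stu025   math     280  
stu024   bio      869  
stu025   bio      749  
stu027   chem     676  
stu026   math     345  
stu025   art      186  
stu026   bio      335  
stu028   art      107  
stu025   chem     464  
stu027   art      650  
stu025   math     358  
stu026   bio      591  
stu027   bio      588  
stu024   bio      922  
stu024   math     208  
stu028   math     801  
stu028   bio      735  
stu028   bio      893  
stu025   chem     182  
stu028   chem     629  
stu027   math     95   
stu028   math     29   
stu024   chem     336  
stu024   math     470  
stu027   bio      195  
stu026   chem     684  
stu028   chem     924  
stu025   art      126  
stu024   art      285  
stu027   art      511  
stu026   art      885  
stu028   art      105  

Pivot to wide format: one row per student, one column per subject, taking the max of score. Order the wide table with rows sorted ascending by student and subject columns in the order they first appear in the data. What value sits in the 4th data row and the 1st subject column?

650

With rows sorted ascending by student, row 4 is student=stu027. subject columns in first-appearance order: art, chem, math, bio; column 1 is art.
Long rows with student=stu027, subject=art: max(650, 511) = 650.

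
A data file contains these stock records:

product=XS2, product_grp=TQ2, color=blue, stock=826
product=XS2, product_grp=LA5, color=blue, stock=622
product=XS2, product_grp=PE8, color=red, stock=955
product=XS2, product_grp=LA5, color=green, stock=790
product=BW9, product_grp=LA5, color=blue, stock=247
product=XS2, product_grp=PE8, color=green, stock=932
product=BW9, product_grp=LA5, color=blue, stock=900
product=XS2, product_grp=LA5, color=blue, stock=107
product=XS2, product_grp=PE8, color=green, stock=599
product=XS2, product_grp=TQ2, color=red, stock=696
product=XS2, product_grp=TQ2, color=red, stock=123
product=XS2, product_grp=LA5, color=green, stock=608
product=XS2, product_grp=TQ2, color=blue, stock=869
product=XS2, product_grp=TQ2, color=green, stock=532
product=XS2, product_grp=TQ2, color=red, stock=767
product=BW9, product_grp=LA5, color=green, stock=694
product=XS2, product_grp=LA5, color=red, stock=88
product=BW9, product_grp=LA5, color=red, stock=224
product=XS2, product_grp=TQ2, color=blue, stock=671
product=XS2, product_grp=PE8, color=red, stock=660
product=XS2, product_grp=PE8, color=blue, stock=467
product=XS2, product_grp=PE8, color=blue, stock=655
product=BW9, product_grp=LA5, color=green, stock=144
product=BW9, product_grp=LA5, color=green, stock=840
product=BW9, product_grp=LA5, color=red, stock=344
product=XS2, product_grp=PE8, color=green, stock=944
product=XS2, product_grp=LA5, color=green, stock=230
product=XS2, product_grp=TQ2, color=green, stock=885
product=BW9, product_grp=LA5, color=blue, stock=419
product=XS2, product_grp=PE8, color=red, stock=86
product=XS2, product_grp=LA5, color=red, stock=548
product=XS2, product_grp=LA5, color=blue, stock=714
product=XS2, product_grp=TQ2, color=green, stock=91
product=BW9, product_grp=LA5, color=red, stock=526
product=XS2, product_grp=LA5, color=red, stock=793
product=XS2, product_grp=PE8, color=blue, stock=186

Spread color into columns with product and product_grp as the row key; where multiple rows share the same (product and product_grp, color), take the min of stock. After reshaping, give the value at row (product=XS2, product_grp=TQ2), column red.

Rows with product=XS2, product_grp=TQ2 and color=red: stock values are 696, 123, 767.
min(696, 123, 767) = 123.

123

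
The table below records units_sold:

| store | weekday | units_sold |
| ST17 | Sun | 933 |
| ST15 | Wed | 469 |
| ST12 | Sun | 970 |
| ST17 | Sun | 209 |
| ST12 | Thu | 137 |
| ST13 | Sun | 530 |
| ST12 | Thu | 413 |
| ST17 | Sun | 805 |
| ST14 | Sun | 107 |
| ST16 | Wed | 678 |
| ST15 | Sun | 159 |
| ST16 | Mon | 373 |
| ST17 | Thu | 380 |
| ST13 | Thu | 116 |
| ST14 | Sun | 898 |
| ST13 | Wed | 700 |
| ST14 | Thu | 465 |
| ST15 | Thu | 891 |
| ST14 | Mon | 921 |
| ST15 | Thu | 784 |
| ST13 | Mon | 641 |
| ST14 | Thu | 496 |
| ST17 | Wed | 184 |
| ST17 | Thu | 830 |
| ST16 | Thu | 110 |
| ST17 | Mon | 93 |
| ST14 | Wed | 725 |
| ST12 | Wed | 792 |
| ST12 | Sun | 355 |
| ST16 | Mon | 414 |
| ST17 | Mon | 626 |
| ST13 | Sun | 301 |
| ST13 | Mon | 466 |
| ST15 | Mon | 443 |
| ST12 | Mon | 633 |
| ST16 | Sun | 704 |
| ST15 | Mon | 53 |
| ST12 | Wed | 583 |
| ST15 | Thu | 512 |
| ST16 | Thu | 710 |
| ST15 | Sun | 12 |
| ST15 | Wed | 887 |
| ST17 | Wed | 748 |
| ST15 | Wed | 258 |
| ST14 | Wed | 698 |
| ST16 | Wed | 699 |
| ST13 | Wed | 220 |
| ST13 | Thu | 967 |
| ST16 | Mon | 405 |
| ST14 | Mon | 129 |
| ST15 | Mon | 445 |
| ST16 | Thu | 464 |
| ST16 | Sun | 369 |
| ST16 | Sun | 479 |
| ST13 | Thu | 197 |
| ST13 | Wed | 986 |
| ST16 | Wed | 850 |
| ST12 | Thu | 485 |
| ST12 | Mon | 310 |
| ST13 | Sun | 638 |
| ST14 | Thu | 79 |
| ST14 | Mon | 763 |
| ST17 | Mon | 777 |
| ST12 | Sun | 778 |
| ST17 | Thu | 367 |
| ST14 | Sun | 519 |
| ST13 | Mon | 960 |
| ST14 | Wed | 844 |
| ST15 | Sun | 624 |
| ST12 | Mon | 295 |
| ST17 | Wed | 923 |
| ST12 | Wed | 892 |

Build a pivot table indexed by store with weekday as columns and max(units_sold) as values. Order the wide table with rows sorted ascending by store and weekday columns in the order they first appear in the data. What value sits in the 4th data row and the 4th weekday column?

With rows sorted ascending by store, row 4 is store=ST15. weekday columns in first-appearance order: Sun, Wed, Thu, Mon; column 4 is Mon.
Long rows with store=ST15, weekday=Mon: max(443, 53, 445) = 445.

445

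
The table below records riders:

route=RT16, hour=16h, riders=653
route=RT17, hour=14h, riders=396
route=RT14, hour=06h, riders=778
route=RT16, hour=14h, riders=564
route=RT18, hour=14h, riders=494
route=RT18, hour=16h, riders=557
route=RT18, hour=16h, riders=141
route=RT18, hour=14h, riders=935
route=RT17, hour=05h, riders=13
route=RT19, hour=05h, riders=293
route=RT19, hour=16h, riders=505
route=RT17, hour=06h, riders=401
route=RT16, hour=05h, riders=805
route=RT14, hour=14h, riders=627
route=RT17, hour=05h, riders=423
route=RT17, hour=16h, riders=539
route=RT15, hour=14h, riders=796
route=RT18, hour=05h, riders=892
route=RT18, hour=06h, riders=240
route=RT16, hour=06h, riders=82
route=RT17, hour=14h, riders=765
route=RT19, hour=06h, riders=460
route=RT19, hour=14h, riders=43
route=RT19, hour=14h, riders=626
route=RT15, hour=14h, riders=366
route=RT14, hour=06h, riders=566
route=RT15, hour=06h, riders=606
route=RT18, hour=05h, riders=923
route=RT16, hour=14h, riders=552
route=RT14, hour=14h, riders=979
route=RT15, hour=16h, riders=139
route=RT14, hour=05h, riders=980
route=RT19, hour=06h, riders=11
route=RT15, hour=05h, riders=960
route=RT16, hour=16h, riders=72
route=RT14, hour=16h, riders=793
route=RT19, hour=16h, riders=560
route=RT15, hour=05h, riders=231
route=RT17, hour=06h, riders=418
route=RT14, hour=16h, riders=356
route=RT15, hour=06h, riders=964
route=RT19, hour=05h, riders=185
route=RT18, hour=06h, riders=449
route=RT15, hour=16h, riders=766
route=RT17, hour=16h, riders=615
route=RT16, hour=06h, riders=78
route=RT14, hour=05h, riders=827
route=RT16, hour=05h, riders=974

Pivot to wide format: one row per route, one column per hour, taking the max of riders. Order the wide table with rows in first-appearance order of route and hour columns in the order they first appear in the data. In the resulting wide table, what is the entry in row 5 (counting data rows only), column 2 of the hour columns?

With rows in first-appearance order of route, row 5 is route=RT19. hour columns in first-appearance order: 16h, 14h, 06h, 05h; column 2 is 14h.
Long rows with route=RT19, hour=14h: max(43, 626) = 626.

626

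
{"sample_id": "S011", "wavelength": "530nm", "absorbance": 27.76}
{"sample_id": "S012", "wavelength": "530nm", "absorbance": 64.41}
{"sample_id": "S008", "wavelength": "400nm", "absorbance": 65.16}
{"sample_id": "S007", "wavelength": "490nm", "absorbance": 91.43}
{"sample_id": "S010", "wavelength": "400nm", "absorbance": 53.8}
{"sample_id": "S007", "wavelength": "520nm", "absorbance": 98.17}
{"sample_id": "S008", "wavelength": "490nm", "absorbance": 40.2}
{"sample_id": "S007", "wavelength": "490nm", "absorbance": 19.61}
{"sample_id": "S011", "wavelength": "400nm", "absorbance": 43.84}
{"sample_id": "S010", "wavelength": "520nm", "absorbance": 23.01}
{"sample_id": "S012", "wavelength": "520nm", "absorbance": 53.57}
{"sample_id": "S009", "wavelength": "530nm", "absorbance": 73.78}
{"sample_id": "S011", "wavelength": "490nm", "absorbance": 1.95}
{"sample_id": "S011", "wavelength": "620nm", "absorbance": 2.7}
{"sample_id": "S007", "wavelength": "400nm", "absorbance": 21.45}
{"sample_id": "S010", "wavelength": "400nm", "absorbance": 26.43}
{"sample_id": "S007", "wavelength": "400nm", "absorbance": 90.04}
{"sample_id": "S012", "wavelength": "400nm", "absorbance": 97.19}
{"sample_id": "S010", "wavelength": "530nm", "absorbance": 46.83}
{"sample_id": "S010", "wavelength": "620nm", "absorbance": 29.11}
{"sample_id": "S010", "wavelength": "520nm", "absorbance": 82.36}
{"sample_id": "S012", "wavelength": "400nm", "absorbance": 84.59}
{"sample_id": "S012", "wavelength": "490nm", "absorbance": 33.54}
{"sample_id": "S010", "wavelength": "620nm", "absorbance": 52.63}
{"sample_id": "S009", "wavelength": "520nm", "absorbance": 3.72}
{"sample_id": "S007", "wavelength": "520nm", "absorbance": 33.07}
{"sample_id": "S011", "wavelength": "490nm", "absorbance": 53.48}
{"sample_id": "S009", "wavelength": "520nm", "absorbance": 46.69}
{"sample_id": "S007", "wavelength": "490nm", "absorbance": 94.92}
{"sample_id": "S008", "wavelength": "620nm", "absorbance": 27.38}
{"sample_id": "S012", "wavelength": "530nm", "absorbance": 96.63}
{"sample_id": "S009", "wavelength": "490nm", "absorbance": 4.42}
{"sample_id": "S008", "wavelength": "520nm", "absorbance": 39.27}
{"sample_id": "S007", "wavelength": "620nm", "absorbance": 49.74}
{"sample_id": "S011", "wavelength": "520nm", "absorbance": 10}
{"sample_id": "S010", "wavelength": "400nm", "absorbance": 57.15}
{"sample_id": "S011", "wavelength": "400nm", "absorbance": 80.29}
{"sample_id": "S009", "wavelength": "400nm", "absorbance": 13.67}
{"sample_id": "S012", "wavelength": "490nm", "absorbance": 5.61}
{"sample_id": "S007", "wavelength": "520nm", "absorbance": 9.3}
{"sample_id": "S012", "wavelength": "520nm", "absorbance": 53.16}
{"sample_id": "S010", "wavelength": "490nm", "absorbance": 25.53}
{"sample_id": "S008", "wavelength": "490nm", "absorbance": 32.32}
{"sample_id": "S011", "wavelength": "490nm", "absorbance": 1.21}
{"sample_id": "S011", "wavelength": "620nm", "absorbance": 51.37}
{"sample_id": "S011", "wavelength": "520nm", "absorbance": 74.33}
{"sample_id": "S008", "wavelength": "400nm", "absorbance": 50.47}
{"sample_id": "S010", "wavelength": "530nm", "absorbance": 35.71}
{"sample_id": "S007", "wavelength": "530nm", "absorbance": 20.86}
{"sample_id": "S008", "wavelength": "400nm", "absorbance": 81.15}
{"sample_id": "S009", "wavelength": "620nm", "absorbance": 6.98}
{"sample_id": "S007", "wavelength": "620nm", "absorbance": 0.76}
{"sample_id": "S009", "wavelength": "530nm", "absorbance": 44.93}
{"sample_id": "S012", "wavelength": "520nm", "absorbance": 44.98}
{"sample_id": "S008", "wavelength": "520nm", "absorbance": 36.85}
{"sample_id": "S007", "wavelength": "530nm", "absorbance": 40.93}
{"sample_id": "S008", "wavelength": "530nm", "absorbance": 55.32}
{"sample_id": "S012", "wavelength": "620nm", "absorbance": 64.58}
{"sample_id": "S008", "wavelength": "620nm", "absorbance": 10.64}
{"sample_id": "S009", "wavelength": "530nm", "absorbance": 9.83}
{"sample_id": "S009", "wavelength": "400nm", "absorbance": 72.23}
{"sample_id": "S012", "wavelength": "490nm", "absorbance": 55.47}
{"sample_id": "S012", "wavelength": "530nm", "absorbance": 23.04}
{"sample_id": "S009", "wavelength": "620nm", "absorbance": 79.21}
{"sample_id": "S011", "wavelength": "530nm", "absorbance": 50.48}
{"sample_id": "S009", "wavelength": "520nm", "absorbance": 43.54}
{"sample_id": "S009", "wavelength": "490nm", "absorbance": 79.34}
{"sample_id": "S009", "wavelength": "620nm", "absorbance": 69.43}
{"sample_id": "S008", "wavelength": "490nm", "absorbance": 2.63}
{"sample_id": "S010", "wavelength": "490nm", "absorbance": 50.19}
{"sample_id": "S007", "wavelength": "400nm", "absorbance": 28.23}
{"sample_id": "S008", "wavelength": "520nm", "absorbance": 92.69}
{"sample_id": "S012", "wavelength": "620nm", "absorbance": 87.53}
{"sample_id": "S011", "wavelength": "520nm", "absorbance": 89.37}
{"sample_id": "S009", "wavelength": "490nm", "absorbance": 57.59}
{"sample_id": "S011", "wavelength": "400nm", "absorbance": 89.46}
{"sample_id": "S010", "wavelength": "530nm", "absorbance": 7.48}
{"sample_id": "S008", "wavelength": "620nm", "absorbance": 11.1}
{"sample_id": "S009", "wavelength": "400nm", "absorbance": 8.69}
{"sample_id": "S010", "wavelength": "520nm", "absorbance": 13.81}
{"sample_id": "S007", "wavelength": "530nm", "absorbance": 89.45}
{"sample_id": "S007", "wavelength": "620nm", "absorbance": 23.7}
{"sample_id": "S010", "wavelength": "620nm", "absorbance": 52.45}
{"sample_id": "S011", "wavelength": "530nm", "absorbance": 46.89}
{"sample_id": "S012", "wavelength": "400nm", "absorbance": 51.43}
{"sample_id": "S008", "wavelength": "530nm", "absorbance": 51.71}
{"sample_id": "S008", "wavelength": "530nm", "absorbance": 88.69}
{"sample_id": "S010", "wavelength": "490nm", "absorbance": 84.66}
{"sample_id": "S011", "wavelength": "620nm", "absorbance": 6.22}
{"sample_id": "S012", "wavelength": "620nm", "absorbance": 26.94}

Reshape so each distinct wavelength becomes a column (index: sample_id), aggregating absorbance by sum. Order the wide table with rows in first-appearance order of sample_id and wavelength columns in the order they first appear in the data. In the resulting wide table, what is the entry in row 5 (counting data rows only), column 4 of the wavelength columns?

119.18

With rows in first-appearance order of sample_id, row 5 is sample_id=S010. wavelength columns in first-appearance order: 530nm, 400nm, 490nm, 520nm, 620nm; column 4 is 520nm.
Long rows with sample_id=S010, wavelength=520nm: 23.01 + 82.36 + 13.81 = 119.18.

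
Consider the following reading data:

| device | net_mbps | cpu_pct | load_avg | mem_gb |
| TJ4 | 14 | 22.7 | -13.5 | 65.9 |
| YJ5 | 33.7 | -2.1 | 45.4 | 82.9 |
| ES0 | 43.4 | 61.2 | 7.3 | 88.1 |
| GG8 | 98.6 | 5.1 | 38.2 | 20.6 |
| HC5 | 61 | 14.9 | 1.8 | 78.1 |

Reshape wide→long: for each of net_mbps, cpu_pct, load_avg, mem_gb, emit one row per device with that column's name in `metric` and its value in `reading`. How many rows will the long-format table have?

20

5 device values × 4 melted columns = 20 rows.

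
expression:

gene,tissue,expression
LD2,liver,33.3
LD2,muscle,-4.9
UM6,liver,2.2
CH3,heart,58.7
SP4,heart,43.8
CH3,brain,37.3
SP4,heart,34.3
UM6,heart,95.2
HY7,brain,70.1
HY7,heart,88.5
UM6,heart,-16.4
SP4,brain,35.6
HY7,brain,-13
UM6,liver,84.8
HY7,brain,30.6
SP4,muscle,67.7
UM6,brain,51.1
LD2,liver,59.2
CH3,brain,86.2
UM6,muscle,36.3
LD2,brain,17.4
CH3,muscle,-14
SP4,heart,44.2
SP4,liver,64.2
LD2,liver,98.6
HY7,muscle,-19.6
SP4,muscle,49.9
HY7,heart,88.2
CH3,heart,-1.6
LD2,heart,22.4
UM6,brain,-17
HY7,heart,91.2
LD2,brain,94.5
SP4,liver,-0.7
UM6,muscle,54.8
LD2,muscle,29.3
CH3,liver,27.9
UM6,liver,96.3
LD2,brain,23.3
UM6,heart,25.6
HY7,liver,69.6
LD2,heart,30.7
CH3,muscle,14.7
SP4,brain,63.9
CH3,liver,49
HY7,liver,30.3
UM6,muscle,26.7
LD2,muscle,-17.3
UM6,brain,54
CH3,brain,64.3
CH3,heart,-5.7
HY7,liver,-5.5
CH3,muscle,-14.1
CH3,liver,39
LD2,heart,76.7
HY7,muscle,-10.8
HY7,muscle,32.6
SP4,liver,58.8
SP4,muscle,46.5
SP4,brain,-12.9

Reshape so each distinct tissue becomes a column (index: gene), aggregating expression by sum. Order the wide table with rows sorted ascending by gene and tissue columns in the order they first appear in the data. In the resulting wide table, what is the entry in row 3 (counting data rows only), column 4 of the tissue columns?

With rows sorted ascending by gene, row 3 is gene=LD2. tissue columns in first-appearance order: liver, muscle, heart, brain; column 4 is brain.
Long rows with gene=LD2, tissue=brain: 17.4 + 94.5 + 23.3 = 135.2.

135.2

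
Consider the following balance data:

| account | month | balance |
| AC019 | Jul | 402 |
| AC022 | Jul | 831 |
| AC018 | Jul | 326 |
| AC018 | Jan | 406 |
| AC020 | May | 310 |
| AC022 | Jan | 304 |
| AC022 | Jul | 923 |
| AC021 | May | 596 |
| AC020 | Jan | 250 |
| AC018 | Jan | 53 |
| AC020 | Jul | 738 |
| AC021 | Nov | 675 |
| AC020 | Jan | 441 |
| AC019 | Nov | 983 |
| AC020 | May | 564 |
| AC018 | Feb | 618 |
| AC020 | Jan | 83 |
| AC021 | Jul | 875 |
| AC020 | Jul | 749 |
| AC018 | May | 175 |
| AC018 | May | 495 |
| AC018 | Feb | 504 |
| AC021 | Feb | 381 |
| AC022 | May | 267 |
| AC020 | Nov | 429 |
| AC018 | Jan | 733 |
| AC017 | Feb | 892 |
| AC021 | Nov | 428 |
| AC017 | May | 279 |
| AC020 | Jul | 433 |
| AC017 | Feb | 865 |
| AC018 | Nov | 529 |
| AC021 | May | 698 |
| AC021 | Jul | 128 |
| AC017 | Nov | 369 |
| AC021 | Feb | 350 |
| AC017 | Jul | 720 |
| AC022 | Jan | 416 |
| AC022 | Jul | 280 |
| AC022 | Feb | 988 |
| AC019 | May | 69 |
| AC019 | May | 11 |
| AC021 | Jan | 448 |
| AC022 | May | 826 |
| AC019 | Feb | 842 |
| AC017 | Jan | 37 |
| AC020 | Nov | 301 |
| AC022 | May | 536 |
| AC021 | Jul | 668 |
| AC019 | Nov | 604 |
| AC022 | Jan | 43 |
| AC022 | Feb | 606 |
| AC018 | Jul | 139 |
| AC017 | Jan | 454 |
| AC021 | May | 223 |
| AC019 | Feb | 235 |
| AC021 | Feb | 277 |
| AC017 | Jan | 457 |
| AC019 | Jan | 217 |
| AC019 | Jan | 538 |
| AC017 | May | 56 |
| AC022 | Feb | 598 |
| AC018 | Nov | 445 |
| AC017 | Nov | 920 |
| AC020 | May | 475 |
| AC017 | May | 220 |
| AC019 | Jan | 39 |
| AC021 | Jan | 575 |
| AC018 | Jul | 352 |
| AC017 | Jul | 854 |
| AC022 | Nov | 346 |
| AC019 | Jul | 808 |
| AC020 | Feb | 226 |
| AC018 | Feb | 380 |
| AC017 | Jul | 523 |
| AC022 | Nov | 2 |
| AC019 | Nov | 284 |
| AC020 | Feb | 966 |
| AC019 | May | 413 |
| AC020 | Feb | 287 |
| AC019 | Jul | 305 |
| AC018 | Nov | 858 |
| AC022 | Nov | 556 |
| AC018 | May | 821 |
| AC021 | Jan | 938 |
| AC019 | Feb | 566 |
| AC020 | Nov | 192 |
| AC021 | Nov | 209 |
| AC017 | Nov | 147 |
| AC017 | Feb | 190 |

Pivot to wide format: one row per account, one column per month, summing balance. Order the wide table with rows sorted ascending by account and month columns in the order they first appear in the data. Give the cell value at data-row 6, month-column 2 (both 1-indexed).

With rows sorted ascending by account, row 6 is account=AC022. month columns in first-appearance order: Jul, Jan, May, Nov, Feb; column 2 is Jan.
Long rows with account=AC022, month=Jan: 304 + 416 + 43 = 763.

763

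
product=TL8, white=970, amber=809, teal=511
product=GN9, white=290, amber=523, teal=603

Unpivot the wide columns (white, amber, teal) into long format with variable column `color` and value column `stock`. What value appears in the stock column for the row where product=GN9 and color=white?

290

Unpivoting turns each (product, wide-column) pair into one long row.
The wide cell at row GN9, column white holds 290, so the long row (GN9, white) has stock=290.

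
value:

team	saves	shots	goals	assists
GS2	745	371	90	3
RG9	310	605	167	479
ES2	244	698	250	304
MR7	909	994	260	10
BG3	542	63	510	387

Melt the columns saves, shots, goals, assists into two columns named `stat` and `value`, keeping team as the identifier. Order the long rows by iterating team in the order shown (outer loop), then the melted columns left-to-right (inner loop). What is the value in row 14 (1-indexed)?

20 rows total (5 × 4). Row 14: index ⌊(14-1)/4⌋ = 3 into team → MR7; (14-1) mod 4 = 1 into the melted columns → shots.
So row 14 is (MR7, shots, 994); value = 994.

994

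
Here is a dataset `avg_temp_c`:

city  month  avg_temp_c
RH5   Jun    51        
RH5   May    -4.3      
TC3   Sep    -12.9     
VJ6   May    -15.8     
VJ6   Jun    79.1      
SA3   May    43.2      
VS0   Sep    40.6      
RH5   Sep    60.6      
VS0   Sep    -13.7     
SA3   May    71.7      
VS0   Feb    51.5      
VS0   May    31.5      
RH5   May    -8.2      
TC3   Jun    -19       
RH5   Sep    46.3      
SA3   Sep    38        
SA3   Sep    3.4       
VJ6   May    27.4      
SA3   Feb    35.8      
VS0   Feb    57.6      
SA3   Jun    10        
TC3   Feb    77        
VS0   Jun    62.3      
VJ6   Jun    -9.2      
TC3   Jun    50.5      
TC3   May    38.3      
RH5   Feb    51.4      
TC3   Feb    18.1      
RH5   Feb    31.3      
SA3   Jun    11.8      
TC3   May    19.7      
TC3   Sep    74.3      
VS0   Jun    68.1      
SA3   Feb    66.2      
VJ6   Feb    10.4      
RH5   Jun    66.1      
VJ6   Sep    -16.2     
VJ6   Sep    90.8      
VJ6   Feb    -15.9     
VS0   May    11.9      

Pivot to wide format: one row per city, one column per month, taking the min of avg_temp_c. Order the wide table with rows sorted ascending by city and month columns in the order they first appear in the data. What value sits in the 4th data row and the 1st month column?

With rows sorted ascending by city, row 4 is city=VJ6. month columns in first-appearance order: Jun, May, Sep, Feb; column 1 is Jun.
Long rows with city=VJ6, month=Jun: min(79.1, -9.2) = -9.2.

-9.2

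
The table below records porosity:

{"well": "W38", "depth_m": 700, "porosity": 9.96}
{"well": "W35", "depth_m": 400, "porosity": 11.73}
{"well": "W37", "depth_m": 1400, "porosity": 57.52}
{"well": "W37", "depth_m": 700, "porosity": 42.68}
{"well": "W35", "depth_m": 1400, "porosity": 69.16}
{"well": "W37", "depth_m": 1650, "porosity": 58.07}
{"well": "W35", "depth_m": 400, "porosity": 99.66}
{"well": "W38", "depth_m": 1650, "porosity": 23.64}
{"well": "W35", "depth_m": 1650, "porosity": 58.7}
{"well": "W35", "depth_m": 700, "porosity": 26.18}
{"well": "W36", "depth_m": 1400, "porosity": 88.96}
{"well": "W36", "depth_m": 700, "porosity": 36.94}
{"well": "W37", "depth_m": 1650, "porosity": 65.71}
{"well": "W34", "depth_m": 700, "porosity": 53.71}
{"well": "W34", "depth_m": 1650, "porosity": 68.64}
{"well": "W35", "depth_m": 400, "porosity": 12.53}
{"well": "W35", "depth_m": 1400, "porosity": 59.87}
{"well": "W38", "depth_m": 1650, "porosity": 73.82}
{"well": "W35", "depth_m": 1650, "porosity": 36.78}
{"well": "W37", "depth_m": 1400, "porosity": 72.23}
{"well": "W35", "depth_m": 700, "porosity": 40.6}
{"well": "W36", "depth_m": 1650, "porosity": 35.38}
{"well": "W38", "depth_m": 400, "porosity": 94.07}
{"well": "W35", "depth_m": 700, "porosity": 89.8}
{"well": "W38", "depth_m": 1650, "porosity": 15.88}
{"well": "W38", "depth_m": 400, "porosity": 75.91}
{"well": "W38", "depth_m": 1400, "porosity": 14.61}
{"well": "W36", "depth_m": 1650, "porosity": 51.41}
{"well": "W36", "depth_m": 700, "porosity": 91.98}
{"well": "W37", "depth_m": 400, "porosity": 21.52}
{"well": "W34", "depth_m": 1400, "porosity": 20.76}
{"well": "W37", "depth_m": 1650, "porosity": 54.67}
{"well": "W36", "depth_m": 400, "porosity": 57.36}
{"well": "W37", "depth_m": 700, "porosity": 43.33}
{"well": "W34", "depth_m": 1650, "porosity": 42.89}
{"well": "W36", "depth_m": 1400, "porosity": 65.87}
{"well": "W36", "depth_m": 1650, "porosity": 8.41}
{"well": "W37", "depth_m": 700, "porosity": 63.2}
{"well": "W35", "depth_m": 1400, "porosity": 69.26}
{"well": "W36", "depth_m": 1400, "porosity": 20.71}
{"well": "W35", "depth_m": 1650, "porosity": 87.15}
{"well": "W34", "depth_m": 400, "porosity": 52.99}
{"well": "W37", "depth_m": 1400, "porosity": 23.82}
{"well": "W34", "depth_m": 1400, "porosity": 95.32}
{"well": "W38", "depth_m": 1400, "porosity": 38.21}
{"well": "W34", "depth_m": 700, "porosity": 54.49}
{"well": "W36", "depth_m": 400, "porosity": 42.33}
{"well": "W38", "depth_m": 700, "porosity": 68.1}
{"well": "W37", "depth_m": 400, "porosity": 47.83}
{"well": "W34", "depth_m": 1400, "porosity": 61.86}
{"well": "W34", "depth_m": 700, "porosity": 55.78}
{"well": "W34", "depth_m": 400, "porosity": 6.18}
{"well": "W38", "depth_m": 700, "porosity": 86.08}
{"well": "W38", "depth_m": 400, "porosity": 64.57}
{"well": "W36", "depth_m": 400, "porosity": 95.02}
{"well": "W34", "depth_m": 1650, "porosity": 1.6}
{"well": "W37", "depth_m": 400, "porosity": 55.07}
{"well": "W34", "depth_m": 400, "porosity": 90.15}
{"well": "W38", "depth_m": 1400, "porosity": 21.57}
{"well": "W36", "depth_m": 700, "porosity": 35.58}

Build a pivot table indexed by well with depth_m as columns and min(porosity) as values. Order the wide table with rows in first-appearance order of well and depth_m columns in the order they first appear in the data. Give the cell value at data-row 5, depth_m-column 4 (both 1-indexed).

With rows in first-appearance order of well, row 5 is well=W34. depth_m columns in first-appearance order: 700, 400, 1400, 1650; column 4 is 1650.
Long rows with well=W34, depth_m=1650: min(68.64, 42.89, 1.6) = 1.6.

1.6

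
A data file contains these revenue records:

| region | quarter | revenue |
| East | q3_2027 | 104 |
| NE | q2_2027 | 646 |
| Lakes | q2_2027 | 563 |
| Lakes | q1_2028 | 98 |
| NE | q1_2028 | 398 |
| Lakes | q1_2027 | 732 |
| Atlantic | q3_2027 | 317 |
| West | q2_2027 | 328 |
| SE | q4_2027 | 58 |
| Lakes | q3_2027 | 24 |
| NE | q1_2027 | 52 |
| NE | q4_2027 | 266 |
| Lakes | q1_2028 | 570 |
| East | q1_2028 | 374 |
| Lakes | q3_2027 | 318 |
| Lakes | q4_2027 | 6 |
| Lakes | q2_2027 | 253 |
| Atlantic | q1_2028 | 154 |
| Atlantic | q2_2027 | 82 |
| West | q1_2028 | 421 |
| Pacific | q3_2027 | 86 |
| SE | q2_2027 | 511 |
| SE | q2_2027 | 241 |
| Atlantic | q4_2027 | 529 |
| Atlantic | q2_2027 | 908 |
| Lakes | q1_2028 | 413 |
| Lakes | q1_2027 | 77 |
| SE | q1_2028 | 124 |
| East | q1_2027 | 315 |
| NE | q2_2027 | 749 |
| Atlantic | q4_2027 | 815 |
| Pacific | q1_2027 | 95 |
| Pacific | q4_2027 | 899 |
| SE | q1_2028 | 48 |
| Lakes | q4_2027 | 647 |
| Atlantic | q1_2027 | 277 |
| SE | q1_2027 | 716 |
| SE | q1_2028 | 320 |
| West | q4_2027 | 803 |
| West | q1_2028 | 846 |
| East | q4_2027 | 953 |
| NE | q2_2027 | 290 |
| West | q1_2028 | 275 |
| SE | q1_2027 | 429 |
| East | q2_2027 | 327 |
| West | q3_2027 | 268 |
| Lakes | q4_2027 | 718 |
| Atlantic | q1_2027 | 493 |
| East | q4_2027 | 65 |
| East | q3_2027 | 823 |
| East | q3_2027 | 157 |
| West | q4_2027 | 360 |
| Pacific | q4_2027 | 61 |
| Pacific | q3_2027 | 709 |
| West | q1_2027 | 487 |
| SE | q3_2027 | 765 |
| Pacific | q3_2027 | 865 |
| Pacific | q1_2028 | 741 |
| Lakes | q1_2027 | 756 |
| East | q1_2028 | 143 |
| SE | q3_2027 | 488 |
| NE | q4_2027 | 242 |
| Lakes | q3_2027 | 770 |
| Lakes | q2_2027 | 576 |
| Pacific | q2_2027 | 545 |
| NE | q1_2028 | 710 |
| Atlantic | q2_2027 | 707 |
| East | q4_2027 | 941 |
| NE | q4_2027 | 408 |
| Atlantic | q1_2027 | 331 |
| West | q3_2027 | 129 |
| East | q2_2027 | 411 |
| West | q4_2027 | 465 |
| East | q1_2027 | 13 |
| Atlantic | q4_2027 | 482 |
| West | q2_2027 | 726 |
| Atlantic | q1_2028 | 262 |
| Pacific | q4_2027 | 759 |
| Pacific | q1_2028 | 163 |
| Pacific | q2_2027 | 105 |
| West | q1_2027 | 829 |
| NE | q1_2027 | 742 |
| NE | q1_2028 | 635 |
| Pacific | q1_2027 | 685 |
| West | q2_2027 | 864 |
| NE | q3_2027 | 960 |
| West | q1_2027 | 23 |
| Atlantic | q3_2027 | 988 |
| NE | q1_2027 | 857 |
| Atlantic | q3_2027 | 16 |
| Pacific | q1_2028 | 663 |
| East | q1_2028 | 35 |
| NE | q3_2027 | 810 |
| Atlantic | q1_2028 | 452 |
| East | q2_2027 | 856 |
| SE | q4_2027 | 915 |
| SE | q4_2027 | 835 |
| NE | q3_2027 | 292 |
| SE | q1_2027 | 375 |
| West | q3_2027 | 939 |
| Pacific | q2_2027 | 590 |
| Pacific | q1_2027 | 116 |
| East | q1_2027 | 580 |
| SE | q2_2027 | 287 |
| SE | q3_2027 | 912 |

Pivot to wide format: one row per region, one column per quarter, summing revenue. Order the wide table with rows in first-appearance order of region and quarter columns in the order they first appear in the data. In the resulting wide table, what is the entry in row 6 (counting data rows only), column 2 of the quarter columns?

With rows in first-appearance order of region, row 6 is region=SE. quarter columns in first-appearance order: q3_2027, q2_2027, q1_2028, q1_2027, q4_2027; column 2 is q2_2027.
Long rows with region=SE, quarter=q2_2027: 511 + 241 + 287 = 1039.

1039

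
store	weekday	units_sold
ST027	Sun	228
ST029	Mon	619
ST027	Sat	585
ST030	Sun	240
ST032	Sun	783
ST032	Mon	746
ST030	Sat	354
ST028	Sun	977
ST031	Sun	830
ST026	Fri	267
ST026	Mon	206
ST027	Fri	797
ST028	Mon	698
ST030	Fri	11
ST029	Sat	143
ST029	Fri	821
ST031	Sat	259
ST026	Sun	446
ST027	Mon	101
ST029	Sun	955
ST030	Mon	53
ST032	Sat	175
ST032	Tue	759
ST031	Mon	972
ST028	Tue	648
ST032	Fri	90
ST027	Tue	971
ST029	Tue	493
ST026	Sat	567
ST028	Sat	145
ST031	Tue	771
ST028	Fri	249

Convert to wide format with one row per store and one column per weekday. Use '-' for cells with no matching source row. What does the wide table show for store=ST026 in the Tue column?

No long-format row has store=ST026 and weekday=Tue, so the cell is -.

-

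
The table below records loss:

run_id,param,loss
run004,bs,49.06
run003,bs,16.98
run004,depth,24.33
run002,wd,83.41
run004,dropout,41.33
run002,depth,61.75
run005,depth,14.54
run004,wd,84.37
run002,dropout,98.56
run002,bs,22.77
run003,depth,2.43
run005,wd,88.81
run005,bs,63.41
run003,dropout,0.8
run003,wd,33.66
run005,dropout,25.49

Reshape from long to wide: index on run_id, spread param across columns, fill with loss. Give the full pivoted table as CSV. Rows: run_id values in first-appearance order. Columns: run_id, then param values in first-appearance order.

run_id,bs,depth,wd,dropout
run004,49.06,24.33,84.37,41.33
run003,16.98,2.43,33.66,0.8
run002,22.77,61.75,83.41,98.56
run005,63.41,14.54,88.81,25.49

Columns: run_id plus the 4 distinct param values (bs, depth, wd, dropout).
For example, row run004 column bs takes loss=49.06 from the long row (run004, bs).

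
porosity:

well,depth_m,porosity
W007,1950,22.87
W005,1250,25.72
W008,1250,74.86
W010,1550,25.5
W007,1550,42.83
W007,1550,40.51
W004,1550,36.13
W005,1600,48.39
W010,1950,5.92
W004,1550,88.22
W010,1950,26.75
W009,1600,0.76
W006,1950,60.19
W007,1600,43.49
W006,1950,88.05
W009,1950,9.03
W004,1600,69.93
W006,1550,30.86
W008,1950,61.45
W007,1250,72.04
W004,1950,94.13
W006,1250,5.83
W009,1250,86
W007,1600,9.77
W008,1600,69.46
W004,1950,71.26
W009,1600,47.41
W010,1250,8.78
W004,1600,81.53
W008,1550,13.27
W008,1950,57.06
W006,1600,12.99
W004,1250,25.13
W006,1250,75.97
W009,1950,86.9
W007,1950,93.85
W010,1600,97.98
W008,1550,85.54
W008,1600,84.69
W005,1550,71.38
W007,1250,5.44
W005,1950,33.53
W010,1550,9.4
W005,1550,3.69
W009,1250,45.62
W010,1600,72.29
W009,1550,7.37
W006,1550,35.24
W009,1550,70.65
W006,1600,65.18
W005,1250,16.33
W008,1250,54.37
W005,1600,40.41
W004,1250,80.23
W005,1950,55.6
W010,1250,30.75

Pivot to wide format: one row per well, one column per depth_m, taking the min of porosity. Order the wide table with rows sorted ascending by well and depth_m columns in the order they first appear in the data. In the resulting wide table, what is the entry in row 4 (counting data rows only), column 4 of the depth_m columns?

9.77

With rows sorted ascending by well, row 4 is well=W007. depth_m columns in first-appearance order: 1950, 1250, 1550, 1600; column 4 is 1600.
Long rows with well=W007, depth_m=1600: min(43.49, 9.77) = 9.77.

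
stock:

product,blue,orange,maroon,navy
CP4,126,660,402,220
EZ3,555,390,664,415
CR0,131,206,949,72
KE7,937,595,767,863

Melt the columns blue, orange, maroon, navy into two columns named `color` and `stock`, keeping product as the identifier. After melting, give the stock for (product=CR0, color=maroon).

949

Unpivoting turns each (product, wide-column) pair into one long row.
The wide cell at row CR0, column maroon holds 949, so the long row (CR0, maroon) has stock=949.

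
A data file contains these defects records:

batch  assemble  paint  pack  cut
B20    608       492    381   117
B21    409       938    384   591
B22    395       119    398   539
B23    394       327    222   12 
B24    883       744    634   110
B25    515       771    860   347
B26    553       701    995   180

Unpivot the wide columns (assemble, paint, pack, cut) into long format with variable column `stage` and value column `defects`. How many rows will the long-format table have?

7 batch values × 4 melted columns = 28 rows.

28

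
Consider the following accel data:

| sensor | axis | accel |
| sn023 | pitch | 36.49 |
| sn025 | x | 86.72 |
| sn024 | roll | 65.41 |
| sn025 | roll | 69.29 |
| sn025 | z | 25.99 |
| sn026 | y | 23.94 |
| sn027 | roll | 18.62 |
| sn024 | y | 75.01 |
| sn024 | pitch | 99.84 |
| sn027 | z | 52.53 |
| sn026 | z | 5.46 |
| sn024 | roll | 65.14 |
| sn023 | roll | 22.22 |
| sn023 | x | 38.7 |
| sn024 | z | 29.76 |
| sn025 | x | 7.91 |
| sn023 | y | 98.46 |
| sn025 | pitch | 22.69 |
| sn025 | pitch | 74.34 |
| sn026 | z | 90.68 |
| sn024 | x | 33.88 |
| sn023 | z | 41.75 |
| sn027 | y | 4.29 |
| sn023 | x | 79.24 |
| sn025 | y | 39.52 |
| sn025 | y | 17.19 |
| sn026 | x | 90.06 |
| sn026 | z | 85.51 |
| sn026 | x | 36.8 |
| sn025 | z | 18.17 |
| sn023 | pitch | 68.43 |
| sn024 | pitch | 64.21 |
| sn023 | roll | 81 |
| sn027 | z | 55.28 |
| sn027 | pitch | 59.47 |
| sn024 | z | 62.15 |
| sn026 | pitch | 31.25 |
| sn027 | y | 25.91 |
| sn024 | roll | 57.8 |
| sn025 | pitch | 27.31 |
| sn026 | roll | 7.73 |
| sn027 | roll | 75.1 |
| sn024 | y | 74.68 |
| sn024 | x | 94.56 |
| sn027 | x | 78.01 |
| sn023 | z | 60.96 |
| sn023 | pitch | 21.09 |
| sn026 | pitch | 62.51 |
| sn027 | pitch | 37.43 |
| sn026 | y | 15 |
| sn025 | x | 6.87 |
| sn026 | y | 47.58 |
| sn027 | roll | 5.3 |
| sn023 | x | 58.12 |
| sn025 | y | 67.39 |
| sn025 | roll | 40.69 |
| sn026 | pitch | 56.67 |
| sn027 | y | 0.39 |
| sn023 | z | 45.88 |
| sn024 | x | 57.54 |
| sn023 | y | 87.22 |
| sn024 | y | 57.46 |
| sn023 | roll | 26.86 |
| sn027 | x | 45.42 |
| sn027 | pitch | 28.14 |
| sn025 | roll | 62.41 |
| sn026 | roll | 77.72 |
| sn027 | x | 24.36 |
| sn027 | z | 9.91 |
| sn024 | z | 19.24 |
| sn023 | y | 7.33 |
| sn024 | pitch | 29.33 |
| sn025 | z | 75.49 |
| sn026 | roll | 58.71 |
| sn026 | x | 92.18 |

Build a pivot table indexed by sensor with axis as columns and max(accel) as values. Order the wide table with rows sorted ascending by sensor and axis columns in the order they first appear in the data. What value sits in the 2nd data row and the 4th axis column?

62.15

With rows sorted ascending by sensor, row 2 is sensor=sn024. axis columns in first-appearance order: pitch, x, roll, z, y; column 4 is z.
Long rows with sensor=sn024, axis=z: max(29.76, 62.15, 19.24) = 62.15.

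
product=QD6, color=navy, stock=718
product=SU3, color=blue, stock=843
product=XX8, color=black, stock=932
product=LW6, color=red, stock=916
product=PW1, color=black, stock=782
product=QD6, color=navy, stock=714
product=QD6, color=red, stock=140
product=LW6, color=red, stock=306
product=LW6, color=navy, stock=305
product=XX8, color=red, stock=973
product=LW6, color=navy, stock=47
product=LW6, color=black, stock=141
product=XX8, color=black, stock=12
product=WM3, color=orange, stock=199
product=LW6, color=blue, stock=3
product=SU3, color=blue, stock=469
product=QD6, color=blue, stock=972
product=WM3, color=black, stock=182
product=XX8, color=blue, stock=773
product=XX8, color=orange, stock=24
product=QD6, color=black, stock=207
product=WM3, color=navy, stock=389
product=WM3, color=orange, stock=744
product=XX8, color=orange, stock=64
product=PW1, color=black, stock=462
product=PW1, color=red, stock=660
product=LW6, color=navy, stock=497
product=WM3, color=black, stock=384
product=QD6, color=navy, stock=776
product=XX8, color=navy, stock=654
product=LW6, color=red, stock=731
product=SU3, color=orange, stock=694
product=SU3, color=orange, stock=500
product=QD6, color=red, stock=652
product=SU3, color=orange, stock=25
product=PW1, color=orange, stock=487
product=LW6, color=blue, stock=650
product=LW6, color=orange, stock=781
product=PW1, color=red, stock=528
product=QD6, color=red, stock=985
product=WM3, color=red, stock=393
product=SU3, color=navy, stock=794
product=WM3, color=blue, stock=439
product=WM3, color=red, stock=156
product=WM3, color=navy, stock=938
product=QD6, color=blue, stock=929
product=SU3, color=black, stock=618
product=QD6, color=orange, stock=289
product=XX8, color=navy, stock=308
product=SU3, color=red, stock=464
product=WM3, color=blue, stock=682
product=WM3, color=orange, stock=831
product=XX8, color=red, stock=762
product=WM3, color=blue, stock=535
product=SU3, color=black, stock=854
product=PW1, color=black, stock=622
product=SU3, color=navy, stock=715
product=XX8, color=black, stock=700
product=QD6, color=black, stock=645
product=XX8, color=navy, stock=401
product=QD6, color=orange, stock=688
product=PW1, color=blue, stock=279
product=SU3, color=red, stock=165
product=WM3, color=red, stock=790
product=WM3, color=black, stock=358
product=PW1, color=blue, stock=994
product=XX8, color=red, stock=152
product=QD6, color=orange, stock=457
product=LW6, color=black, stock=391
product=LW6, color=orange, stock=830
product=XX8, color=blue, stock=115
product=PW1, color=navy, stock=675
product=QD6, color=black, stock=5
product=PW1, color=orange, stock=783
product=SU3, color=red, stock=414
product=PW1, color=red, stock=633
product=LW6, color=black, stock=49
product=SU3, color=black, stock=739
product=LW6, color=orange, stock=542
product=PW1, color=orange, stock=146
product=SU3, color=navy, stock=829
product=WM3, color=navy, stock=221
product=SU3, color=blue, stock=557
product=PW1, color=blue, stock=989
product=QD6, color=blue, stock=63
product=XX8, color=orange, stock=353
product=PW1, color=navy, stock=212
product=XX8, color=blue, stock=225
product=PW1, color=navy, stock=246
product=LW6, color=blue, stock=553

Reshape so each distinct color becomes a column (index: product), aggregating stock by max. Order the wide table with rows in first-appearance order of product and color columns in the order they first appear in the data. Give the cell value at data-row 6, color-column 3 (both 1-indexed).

384

With rows in first-appearance order of product, row 6 is product=WM3. color columns in first-appearance order: navy, blue, black, red, orange; column 3 is black.
Long rows with product=WM3, color=black: max(182, 384, 358) = 384.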